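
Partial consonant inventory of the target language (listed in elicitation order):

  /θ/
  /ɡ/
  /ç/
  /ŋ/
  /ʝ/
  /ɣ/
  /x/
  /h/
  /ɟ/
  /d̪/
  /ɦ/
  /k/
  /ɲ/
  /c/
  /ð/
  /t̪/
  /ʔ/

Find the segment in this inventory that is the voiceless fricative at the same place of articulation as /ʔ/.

/ʔ/ is a voiceless glottal stop.
The voiceless fricative at the same place is a voiceless glottal fricative — in this inventory, /h/.

/h/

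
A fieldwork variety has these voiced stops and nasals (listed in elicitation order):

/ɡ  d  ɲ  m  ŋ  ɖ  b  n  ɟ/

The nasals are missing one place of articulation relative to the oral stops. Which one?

retroflex

bilabial: oral stop /b/, nasal /m/.
alveolar: oral stop /d/, nasal /n/.
retroflex: oral stop /ɖ/, nasal —.
palatal: oral stop /ɟ/, nasal /ɲ/.
velar: oral stop /ɡ/, nasal /ŋ/.
Every place of articulation has a nasal member except retroflex, where /ɳ/ would be expected.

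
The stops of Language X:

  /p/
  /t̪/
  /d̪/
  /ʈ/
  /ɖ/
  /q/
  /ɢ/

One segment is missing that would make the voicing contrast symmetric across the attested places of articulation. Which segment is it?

/b/

bilabial: voiceless /p/, voiced —.
dental: voiceless /t̪/, voiced /d̪/.
retroflex: voiceless /ʈ/, voiced /ɖ/.
uvular: voiceless /q/, voiced /ɢ/.
The bilabial row has no voiced member, so the gap is the voiced bilabial stop /b/.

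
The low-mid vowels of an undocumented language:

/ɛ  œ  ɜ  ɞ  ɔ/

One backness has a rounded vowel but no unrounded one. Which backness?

Unrounded: /ɛ/ (front), /ɜ/ (central).
Rounded: /œ/ (front), /ɞ/ (central), /ɔ/ (back).
Every backness has an unrounded member except back, where /ʌ/ would be expected.

back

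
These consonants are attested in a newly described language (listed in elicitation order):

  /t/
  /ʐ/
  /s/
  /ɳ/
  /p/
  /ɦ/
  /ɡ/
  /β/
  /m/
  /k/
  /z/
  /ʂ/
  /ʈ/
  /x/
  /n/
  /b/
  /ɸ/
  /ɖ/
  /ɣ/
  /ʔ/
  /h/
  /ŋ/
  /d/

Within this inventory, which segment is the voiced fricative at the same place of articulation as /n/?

/n/ is an alveolar nasal.
The voiced fricative at the same place is a voiced alveolar fricative — in this inventory, /z/.

/z/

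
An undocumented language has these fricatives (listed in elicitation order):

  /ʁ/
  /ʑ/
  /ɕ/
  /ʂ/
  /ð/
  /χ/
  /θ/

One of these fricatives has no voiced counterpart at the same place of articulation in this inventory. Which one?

Dental: /θ/ ~ /ð/
Alveolo-palatal: /ɕ/ ~ /ʑ/
Uvular: /χ/ ~ /ʁ/
Retroflex: only /ʂ/ (voiceless); no voiced partner.
So /ʂ/ is the unpaired segment.

/ʂ/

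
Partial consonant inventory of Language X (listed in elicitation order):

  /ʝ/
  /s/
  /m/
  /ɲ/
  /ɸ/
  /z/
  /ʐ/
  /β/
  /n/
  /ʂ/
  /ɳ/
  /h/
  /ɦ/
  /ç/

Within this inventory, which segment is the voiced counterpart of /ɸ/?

/ɸ/ is a voiceless bilabial fricative.
The voiced counterpart is a voiced bilabial fricative — in this inventory, /β/.

/β/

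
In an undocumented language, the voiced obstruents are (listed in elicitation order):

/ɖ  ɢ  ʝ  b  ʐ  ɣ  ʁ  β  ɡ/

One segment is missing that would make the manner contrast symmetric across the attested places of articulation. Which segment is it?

/ɟ/

bilabial: stop /b/, fricative /β/.
retroflex: stop /ɖ/, fricative /ʐ/.
palatal: stop —, fricative /ʝ/.
velar: stop /ɡ/, fricative /ɣ/.
uvular: stop /ɢ/, fricative /ʁ/.
The palatal row has no stop member, so the gap is the palatal stop /ɟ/.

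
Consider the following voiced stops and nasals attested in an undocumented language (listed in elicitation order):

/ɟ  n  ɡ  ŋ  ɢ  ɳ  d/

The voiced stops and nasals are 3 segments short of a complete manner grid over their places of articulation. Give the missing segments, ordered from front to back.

place of articulation  oral stop  nasal   
alveolar          d         n       
retroflex         —         ɳ       
palatal           ɟ         —       
velar             ɡ         ŋ       
uvular            ɢ         —       
Gaps, from front to back: retroflex lacks oral stop (/ɖ/); palatal lacks nasal (/ɲ/); uvular lacks nasal (/ɴ/).

/ɖ/, /ɲ/, /ɴ/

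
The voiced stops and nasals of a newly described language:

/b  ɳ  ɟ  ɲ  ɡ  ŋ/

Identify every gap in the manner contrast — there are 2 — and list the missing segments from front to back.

place of articulation  oral stop  nasal   
bilabial          b         —       
retroflex         —         ɳ       
palatal           ɟ         ɲ       
velar             ɡ         ŋ       
Gaps, from front to back: bilabial lacks nasal (/m/); retroflex lacks oral stop (/ɖ/).

/m/, /ɖ/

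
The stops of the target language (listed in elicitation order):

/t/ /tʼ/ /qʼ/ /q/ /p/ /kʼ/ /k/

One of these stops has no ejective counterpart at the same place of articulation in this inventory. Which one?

/p/

Alveolar: /t/ ~ /tʼ/
Velar: /k/ ~ /kʼ/
Uvular: /q/ ~ /qʼ/
Bilabial: only /p/ (plain); no ejective partner.
So /p/ is the unpaired segment.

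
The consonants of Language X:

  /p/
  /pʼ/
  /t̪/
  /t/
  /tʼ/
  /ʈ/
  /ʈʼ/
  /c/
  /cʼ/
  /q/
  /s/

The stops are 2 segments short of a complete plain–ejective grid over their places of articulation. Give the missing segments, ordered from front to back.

bilabial: plain /p/, ejective /pʼ/.
dental: plain /t̪/, ejective —.
alveolar: plain /t/, ejective /tʼ/.
retroflex: plain /ʈ/, ejective /ʈʼ/.
palatal: plain /c/, ejective /cʼ/.
uvular: plain /q/, ejective —.
Gaps, from front to back: dental lacks ejective (/t̪ʼ/); uvular lacks ejective (/qʼ/).

/t̪ʼ/, /qʼ/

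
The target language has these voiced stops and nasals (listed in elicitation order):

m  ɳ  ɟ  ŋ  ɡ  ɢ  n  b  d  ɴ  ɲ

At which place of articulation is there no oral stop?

place of articulation  oral stop  nasal   
bilabial          b         m       
alveolar          d         n       
retroflex         —         ɳ       
palatal           ɟ         ɲ       
velar             ɡ         ŋ       
uvular            ɢ         ɴ       
Every place of articulation has an oral stop member except retroflex, where /ɖ/ would be expected.

retroflex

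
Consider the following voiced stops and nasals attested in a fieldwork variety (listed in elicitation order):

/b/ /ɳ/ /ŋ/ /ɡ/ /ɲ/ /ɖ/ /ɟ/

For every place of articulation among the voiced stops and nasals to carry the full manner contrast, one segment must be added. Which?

/m/

Oral stop: /b/ (bilabial), /ɖ/ (retroflex), /ɟ/ (palatal), /ɡ/ (velar).
Nasal: /ɳ/ (retroflex), /ɲ/ (palatal), /ŋ/ (velar).
The bilabial row has no nasal member, so the gap is the bilabial nasal /m/.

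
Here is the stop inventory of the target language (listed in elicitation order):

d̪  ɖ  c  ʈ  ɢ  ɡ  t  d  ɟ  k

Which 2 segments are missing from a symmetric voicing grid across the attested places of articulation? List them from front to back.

dental: voiceless —, voiced /d̪/.
alveolar: voiceless /t/, voiced /d/.
retroflex: voiceless /ʈ/, voiced /ɖ/.
palatal: voiceless /c/, voiced /ɟ/.
velar: voiceless /k/, voiced /ɡ/.
uvular: voiceless —, voiced /ɢ/.
Gaps, from front to back: dental lacks voiceless (/t̪/); uvular lacks voiceless (/q/).

/t̪/, /q/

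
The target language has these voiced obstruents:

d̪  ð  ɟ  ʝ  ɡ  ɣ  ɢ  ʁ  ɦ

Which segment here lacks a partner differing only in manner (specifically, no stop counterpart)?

Dental: /d̪/ ~ /ð/
Palatal: /ɟ/ ~ /ʝ/
Velar: /ɡ/ ~ /ɣ/
Uvular: /ɢ/ ~ /ʁ/
Glottal: only /ɦ/ (fricative); no stop partner.
So /ɦ/ is the unpaired segment.

/ɦ/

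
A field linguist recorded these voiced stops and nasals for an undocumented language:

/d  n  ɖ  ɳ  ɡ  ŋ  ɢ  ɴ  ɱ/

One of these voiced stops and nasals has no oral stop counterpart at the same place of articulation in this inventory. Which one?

/ɱ/

Alveolar: /d/ ~ /n/
Retroflex: /ɖ/ ~ /ɳ/
Velar: /ɡ/ ~ /ŋ/
Uvular: /ɢ/ ~ /ɴ/
Labiodental: only /ɱ/ (nasal); no oral stop partner.
So /ɱ/ is the unpaired segment.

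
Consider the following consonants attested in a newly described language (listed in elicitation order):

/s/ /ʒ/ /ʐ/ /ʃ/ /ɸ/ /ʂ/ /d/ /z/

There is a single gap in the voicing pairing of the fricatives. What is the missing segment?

bilabial: voiceless /ɸ/, voiced —.
alveolar: voiceless /s/, voiced /z/.
postalveolar: voiceless /ʃ/, voiced /ʒ/.
retroflex: voiceless /ʂ/, voiced /ʐ/.
The bilabial row has no voiced member, so the gap is the voiced bilabial fricative /β/.

/β/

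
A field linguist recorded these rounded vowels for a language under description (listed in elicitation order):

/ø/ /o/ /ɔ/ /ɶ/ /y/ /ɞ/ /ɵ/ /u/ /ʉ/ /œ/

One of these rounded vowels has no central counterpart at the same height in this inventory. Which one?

/ɶ/

High: /y/ ~ /ʉ/ ~ /u/
High-mid: /ø/ ~ /ɵ/ ~ /o/
Low-mid: /œ/ ~ /ɞ/ ~ /ɔ/
Low: only /ɶ/ (front); no central partner.
So /ɶ/ is the unpaired segment.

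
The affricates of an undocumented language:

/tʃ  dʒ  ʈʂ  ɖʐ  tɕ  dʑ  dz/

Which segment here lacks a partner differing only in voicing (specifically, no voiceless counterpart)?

Postalveolar: /tʃ/ ~ /dʒ/
Retroflex: /ʈʂ/ ~ /ɖʐ/
Alveolo-palatal: /tɕ/ ~ /dʑ/
Alveolar: only /dz/ (voiced); no voiceless partner.
So /dz/ is the unpaired segment.

/dz/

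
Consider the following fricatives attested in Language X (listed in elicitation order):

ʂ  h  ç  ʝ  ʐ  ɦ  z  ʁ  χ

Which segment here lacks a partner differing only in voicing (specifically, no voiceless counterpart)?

Retroflex: /ʂ/ ~ /ʐ/
Palatal: /ç/ ~ /ʝ/
Uvular: /χ/ ~ /ʁ/
Glottal: /h/ ~ /ɦ/
Alveolar: only /z/ (voiced); no voiceless partner.
So /z/ is the unpaired segment.

/z/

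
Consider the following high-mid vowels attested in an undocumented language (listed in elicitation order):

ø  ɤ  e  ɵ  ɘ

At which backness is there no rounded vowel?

back

Unrounded: /e/ (front), /ɘ/ (central), /ɤ/ (back).
Rounded: /ø/ (front), /ɵ/ (central).
Every backness has a rounded member except back, where /o/ would be expected.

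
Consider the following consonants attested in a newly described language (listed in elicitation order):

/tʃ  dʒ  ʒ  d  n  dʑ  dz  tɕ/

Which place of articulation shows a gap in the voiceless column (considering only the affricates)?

alveolar

place of articulation  voiceless  voiced  
alveolar          —         dz      
postalveolar      tʃ        dʒ      
alveolo-palatal   tɕ        dʑ      
Every place of articulation has a voiceless member except alveolar, where /ts/ would be expected.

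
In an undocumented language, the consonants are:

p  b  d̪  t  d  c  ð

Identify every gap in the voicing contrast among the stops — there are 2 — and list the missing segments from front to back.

/t̪/, /ɟ/

bilabial: voiceless /p/, voiced /b/.
dental: voiceless —, voiced /d̪/.
alveolar: voiceless /t/, voiced /d/.
palatal: voiceless /c/, voiced —.
Gaps, from front to back: dental lacks voiceless (/t̪/); palatal lacks voiced (/ɟ/).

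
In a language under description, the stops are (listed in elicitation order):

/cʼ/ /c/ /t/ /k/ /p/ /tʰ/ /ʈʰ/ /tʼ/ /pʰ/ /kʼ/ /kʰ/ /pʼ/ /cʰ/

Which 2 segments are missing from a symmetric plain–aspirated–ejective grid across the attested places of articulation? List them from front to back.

Plain: /p/ (bilabial), /t/ (alveolar), /c/ (palatal), /k/ (velar).
Aspirated: /pʰ/ (bilabial), /tʰ/ (alveolar), /ʈʰ/ (retroflex), /cʰ/ (palatal), /kʰ/ (velar).
Ejective: /pʼ/ (bilabial), /tʼ/ (alveolar), /cʼ/ (palatal), /kʼ/ (velar).
Gaps, from front to back: retroflex lacks plain (/ʈ/); retroflex lacks ejective (/ʈʼ/).

/ʈ/, /ʈʼ/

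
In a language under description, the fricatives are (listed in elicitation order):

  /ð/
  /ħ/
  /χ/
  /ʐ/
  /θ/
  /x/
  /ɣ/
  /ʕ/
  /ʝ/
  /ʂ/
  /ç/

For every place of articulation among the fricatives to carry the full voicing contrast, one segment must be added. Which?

place of articulation  voiceless  voiced  
dental            θ         ð       
retroflex         ʂ         ʐ       
palatal           ç         ʝ       
velar             x         ɣ       
uvular            χ         —       
pharyngeal        ħ         ʕ       
The uvular row has no voiced member, so the gap is the voiced uvular fricative /ʁ/.

/ʁ/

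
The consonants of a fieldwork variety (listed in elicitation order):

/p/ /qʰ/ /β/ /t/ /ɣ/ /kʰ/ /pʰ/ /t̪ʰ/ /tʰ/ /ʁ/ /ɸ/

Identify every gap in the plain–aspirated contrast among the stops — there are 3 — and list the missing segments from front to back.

/t̪/, /k/, /q/

Plain: /p/ (bilabial), /t/ (alveolar).
Aspirated: /pʰ/ (bilabial), /t̪ʰ/ (dental), /tʰ/ (alveolar), /kʰ/ (velar), /qʰ/ (uvular).
Gaps, from front to back: dental lacks plain (/t̪/); velar lacks plain (/k/); uvular lacks plain (/q/).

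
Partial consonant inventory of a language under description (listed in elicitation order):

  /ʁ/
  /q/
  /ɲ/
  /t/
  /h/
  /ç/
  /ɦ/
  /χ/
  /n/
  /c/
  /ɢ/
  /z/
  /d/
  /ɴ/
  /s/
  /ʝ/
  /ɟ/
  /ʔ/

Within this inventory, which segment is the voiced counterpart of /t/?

/t/ is a voiceless alveolar stop.
The voiced counterpart is a voiced alveolar stop — in this inventory, /d/.

/d/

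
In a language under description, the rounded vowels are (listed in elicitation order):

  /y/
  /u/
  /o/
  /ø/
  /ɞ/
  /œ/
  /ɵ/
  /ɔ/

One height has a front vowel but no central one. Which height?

Front: /y/ (high), /ø/ (high-mid), /œ/ (low-mid).
Central: /ɵ/ (high-mid), /ɞ/ (low-mid).
Back: /u/ (high), /o/ (high-mid), /ɔ/ (low-mid).
Every height has a central member except high, where /ʉ/ would be expected.

high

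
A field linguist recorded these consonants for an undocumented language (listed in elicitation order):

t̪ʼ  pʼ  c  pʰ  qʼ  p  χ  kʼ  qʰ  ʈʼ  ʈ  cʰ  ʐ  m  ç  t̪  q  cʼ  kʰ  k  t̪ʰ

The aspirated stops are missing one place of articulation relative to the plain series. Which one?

retroflex

place of articulation  plain     aspirated  ejective
bilabial          p         pʰ        pʼ      
dental            t̪        t̪ʰ       t̪ʼ     
retroflex         ʈ         —         ʈʼ      
palatal           c         cʰ        cʼ      
velar             k         kʰ        kʼ      
uvular            q         qʰ        qʼ      
Every place of articulation has an aspirated member except retroflex, where /ʈʰ/ would be expected.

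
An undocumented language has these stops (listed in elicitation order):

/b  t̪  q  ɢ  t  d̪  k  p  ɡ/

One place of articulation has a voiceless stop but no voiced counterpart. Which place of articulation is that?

alveolar

place of articulation  voiceless  voiced  
bilabial          p         b       
dental            t̪        d̪      
alveolar          t         —       
velar             k         ɡ       
uvular            q         ɢ       
Every place of articulation has a voiced member except alveolar, where /d/ would be expected.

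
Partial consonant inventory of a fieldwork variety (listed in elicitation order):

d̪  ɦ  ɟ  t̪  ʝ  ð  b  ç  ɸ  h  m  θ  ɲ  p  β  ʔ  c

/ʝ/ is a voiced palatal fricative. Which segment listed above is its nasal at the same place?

/ɲ/

The nasal at the same place is a palatal nasal — in this inventory, /ɲ/.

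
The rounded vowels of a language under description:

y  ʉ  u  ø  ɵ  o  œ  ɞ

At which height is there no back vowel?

high: front /y/, central /ʉ/, back /u/.
high-mid: front /ø/, central /ɵ/, back /o/.
low-mid: front /œ/, central /ɞ/, back —.
Every height has a back member except low-mid, where /ɔ/ would be expected.

low-mid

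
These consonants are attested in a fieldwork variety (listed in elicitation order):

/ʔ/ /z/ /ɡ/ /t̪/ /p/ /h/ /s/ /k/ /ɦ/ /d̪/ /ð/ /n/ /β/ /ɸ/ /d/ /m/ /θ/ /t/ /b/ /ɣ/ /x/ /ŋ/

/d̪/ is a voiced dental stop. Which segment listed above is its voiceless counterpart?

/t̪/

The voiceless counterpart is a voiceless dental stop — in this inventory, /t̪/.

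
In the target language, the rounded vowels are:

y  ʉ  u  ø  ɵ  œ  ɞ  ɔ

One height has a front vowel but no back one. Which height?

high-mid

Front: /y/ (high), /ø/ (high-mid), /œ/ (low-mid).
Central: /ʉ/ (high), /ɵ/ (high-mid), /ɞ/ (low-mid).
Back: /u/ (high), /ɔ/ (low-mid).
Every height has a back member except high-mid, where /o/ would be expected.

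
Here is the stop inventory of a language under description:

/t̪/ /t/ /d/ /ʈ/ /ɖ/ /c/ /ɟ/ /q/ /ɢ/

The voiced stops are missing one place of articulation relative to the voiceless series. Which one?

dental: voiceless /t̪/, voiced —.
alveolar: voiceless /t/, voiced /d/.
retroflex: voiceless /ʈ/, voiced /ɖ/.
palatal: voiceless /c/, voiced /ɟ/.
uvular: voiceless /q/, voiced /ɢ/.
Every place of articulation has a voiced member except dental, where /d̪/ would be expected.

dental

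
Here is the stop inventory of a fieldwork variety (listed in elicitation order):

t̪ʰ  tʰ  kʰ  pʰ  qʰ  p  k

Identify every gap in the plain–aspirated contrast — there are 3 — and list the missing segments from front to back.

place of articulation  plain     aspirated
bilabial          p         pʰ      
dental            —         t̪ʰ     
alveolar          —         tʰ      
velar             k         kʰ      
uvular            —         qʰ      
Gaps, from front to back: dental lacks plain (/t̪/); alveolar lacks plain (/t/); uvular lacks plain (/q/).

/t̪/, /t/, /q/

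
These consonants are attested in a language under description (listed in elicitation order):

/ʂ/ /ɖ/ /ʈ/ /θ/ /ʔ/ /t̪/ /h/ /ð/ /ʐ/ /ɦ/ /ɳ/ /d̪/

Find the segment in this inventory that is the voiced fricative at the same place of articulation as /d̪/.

/d̪/ is a voiced dental stop.
The voiced fricative at the same place is a voiced dental fricative — in this inventory, /ð/.

/ð/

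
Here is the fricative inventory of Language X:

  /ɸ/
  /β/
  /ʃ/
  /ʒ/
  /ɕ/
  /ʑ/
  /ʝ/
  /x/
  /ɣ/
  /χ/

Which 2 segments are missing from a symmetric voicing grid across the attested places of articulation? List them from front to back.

bilabial: voiceless /ɸ/, voiced /β/.
postalveolar: voiceless /ʃ/, voiced /ʒ/.
alveolo-palatal: voiceless /ɕ/, voiced /ʑ/.
palatal: voiceless —, voiced /ʝ/.
velar: voiceless /x/, voiced /ɣ/.
uvular: voiceless /χ/, voiced —.
Gaps, from front to back: palatal lacks voiceless (/ç/); uvular lacks voiced (/ʁ/).

/ç/, /ʁ/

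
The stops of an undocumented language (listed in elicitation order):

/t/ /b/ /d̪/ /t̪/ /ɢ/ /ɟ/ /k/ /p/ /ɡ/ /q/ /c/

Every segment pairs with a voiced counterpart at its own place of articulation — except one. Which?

/t/

Bilabial: /p/ ~ /b/
Dental: /t̪/ ~ /d̪/
Palatal: /c/ ~ /ɟ/
Velar: /k/ ~ /ɡ/
Uvular: /q/ ~ /ɢ/
Alveolar: only /t/ (voiceless); no voiced partner.
So /t/ is the unpaired segment.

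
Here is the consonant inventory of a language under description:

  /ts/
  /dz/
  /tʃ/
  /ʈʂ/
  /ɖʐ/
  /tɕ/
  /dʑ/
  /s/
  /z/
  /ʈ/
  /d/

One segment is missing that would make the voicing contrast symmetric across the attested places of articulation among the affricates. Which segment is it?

Voiceless: /ts/ (alveolar), /tʃ/ (postalveolar), /ʈʂ/ (retroflex), /tɕ/ (alveolo-palatal).
Voiced: /dz/ (alveolar), /ɖʐ/ (retroflex), /dʑ/ (alveolo-palatal).
The postalveolar row has no voiced member, so the gap is the voiced postalveolar affricate /dʒ/.

/dʒ/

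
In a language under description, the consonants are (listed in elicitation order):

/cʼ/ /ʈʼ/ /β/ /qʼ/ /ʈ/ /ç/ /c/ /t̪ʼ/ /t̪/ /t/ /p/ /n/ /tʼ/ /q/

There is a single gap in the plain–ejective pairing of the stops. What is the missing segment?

/pʼ/

bilabial: plain /p/, ejective —.
dental: plain /t̪/, ejective /t̪ʼ/.
alveolar: plain /t/, ejective /tʼ/.
retroflex: plain /ʈ/, ejective /ʈʼ/.
palatal: plain /c/, ejective /cʼ/.
uvular: plain /q/, ejective /qʼ/.
The bilabial row has no ejective member, so the gap is the ejective bilabial stop /pʼ/.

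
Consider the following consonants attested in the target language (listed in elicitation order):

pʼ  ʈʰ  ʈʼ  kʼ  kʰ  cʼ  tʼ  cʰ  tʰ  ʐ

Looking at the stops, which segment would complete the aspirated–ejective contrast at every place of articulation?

/pʰ/

place of articulation  aspirated  ejective
bilabial          —         pʼ      
alveolar          tʰ        tʼ      
retroflex         ʈʰ        ʈʼ      
palatal           cʰ        cʼ      
velar             kʰ        kʼ      
The bilabial row has no aspirated member, so the gap is the aspirated bilabial stop /pʰ/.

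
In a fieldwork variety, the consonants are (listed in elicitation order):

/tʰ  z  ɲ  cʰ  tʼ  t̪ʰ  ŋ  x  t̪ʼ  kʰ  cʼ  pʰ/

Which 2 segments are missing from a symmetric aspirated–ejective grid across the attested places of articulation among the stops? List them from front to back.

place of articulation  aspirated  ejective
bilabial          pʰ        —       
dental            t̪ʰ       t̪ʼ     
alveolar          tʰ        tʼ      
palatal           cʰ        cʼ      
velar             kʰ        —       
Gaps, from front to back: bilabial lacks ejective (/pʼ/); velar lacks ejective (/kʼ/).

/pʼ/, /kʼ/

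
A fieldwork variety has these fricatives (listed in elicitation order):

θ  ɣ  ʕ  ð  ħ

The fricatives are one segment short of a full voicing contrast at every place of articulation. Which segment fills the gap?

/x/

place of articulation  voiceless  voiced  
dental            θ         ð       
velar             —         ɣ       
pharyngeal        ħ         ʕ       
The velar row has no voiceless member, so the gap is the voiceless velar fricative /x/.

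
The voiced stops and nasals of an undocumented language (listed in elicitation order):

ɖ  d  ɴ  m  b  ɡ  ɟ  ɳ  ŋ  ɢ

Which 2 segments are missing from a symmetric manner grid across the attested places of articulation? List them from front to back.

/n/, /ɲ/

place of articulation  oral stop  nasal   
bilabial          b         m       
alveolar          d         —       
retroflex         ɖ         ɳ       
palatal           ɟ         —       
velar             ɡ         ŋ       
uvular            ɢ         ɴ       
Gaps, from front to back: alveolar lacks nasal (/n/); palatal lacks nasal (/ɲ/).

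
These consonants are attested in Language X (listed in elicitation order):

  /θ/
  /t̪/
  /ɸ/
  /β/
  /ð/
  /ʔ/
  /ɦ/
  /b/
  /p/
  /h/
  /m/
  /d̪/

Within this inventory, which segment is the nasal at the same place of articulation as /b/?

/b/ is a voiced bilabial stop.
The nasal at the same place is a bilabial nasal — in this inventory, /m/.

/m/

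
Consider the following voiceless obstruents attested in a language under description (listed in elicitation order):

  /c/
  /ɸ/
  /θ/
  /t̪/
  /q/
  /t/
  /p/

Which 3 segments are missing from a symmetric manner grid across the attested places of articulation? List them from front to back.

/s/, /ç/, /χ/

place of articulation  stop      fricative
bilabial          p         ɸ       
dental            t̪        θ       
alveolar          t         —       
palatal           c         —       
uvular            q         —       
Gaps, from front to back: alveolar lacks fricative (/s/); palatal lacks fricative (/ç/); uvular lacks fricative (/χ/).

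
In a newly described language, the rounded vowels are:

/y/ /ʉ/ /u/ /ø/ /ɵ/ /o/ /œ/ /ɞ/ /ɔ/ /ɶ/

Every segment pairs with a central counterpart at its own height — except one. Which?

/ɶ/

High: /y/ ~ /ʉ/ ~ /u/
High-mid: /ø/ ~ /ɵ/ ~ /o/
Low-mid: /œ/ ~ /ɞ/ ~ /ɔ/
Low: only /ɶ/ (front); no central partner.
So /ɶ/ is the unpaired segment.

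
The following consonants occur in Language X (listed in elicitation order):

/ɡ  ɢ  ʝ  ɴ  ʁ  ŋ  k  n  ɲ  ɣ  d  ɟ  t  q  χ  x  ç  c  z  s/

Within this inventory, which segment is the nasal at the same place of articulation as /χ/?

/ɴ/

/χ/ is a voiceless uvular fricative.
The nasal at the same place is an uvular nasal — in this inventory, /ɴ/.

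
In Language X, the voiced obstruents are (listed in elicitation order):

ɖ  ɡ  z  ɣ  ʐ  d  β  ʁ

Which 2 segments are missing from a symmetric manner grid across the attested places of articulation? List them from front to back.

/b/, /ɢ/

bilabial: stop —, fricative /β/.
alveolar: stop /d/, fricative /z/.
retroflex: stop /ɖ/, fricative /ʐ/.
velar: stop /ɡ/, fricative /ɣ/.
uvular: stop —, fricative /ʁ/.
Gaps, from front to back: bilabial lacks stop (/b/); uvular lacks stop (/ɢ/).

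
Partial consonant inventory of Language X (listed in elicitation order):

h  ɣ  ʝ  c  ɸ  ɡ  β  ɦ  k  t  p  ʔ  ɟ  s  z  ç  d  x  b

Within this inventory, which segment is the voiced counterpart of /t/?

/t/ is a voiceless alveolar stop.
The voiced counterpart is a voiced alveolar stop — in this inventory, /d/.

/d/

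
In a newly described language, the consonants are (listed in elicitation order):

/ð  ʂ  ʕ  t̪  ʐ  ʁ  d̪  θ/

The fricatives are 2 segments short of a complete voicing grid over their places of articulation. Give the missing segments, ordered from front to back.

dental: voiceless /θ/, voiced /ð/.
retroflex: voiceless /ʂ/, voiced /ʐ/.
uvular: voiceless —, voiced /ʁ/.
pharyngeal: voiceless —, voiced /ʕ/.
Gaps, from front to back: uvular lacks voiceless (/χ/); pharyngeal lacks voiceless (/ħ/).

/χ/, /ħ/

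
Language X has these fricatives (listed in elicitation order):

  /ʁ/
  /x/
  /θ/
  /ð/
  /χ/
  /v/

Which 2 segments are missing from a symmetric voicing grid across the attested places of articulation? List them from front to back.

/f/, /ɣ/

place of articulation  voiceless  voiced  
labiodental       —         v       
dental            θ         ð       
velar             x         —       
uvular            χ         ʁ       
Gaps, from front to back: labiodental lacks voiceless (/f/); velar lacks voiced (/ɣ/).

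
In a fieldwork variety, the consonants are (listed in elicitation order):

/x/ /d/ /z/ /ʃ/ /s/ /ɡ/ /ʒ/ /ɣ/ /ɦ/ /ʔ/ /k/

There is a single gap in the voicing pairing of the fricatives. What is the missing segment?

/h/

place of articulation  voiceless  voiced  
alveolar          s         z       
postalveolar      ʃ         ʒ       
velar             x         ɣ       
glottal           —         ɦ       
The glottal row has no voiceless member, so the gap is the voiceless glottal fricative /h/.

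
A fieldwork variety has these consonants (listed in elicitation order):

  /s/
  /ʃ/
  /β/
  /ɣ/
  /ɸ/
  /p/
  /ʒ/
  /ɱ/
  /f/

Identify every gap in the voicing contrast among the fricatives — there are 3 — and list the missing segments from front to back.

Voiceless: /ɸ/ (bilabial), /f/ (labiodental), /s/ (alveolar), /ʃ/ (postalveolar).
Voiced: /β/ (bilabial), /ʒ/ (postalveolar), /ɣ/ (velar).
Gaps, from front to back: labiodental lacks voiced (/v/); alveolar lacks voiced (/z/); velar lacks voiceless (/x/).

/v/, /z/, /x/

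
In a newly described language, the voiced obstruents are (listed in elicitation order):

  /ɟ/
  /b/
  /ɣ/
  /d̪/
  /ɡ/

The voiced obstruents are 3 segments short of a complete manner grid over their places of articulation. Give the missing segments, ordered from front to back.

/β/, /ð/, /ʝ/

bilabial: stop /b/, fricative —.
dental: stop /d̪/, fricative —.
palatal: stop /ɟ/, fricative —.
velar: stop /ɡ/, fricative /ɣ/.
Gaps, from front to back: bilabial lacks fricative (/β/); dental lacks fricative (/ð/); palatal lacks fricative (/ʝ/).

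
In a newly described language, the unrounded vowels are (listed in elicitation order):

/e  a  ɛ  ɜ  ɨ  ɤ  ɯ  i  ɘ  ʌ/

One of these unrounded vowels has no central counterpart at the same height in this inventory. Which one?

High: /i/ ~ /ɨ/ ~ /ɯ/
High-mid: /e/ ~ /ɘ/ ~ /ɤ/
Low-mid: /ɛ/ ~ /ɜ/ ~ /ʌ/
Low: only /a/ (front); no central partner.
So /a/ is the unpaired segment.

/a/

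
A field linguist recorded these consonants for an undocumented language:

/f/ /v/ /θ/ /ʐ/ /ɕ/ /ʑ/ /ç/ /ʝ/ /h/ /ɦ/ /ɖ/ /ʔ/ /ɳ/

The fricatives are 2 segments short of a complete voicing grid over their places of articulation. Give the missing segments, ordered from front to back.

Voiceless: /f/ (labiodental), /θ/ (dental), /ɕ/ (alveolo-palatal), /ç/ (palatal), /h/ (glottal).
Voiced: /v/ (labiodental), /ʐ/ (retroflex), /ʑ/ (alveolo-palatal), /ʝ/ (palatal), /ɦ/ (glottal).
Gaps, from front to back: dental lacks voiced (/ð/); retroflex lacks voiceless (/ʂ/).

/ð/, /ʂ/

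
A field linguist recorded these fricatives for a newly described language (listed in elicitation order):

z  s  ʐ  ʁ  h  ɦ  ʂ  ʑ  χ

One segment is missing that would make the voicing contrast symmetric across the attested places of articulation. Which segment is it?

alveolar: voiceless /s/, voiced /z/.
retroflex: voiceless /ʂ/, voiced /ʐ/.
alveolo-palatal: voiceless —, voiced /ʑ/.
uvular: voiceless /χ/, voiced /ʁ/.
glottal: voiceless /h/, voiced /ɦ/.
The alveolo-palatal row has no voiceless member, so the gap is the voiceless alveolo-palatal fricative /ɕ/.

/ɕ/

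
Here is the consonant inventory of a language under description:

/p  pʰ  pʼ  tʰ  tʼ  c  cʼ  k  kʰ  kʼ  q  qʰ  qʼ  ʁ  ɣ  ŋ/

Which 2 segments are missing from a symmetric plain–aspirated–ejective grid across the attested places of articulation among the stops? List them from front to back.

/t/, /cʰ/

Plain: /p/ (bilabial), /c/ (palatal), /k/ (velar), /q/ (uvular).
Aspirated: /pʰ/ (bilabial), /tʰ/ (alveolar), /kʰ/ (velar), /qʰ/ (uvular).
Ejective: /pʼ/ (bilabial), /tʼ/ (alveolar), /cʼ/ (palatal), /kʼ/ (velar), /qʼ/ (uvular).
Gaps, from front to back: alveolar lacks plain (/t/); palatal lacks aspirated (/cʰ/).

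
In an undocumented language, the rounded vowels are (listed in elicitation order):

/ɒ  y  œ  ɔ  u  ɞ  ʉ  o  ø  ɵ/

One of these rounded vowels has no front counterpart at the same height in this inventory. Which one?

/ɒ/

High: /y/ ~ /ʉ/ ~ /u/
High-mid: /ø/ ~ /ɵ/ ~ /o/
Low-mid: /œ/ ~ /ɞ/ ~ /ɔ/
Low: only /ɒ/ (back); no front partner.
So /ɒ/ is the unpaired segment.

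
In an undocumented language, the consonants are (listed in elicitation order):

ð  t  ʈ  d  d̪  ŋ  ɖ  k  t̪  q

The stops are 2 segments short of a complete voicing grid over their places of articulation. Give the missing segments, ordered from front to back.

/ɡ/, /ɢ/

place of articulation  voiceless  voiced  
dental            t̪        d̪      
alveolar          t         d       
retroflex         ʈ         ɖ       
velar             k         —       
uvular            q         —       
Gaps, from front to back: velar lacks voiced (/ɡ/); uvular lacks voiced (/ɢ/).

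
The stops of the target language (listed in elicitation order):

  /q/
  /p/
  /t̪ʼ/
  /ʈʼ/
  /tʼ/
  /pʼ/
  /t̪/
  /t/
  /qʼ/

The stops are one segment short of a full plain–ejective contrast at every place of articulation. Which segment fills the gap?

Plain: /p/ (bilabial), /t̪/ (dental), /t/ (alveolar), /q/ (uvular).
Ejective: /pʼ/ (bilabial), /t̪ʼ/ (dental), /tʼ/ (alveolar), /ʈʼ/ (retroflex), /qʼ/ (uvular).
The retroflex row has no plain member, so the gap is the plain retroflex stop /ʈ/.

/ʈ/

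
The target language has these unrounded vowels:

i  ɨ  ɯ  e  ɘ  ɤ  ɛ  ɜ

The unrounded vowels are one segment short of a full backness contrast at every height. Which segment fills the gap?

/ʌ/

height            front     central   back    
high              i         ɨ         ɯ       
high-mid          e         ɘ         ɤ       
low-mid           ɛ         ɜ         —       
The low-mid row has no back member, so the gap is the low-mid back unrounded vowel /ʌ/.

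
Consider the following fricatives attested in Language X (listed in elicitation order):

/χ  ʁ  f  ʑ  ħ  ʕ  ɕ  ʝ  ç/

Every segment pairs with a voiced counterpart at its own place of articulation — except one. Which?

/f/

Alveolo-palatal: /ɕ/ ~ /ʑ/
Palatal: /ç/ ~ /ʝ/
Uvular: /χ/ ~ /ʁ/
Pharyngeal: /ħ/ ~ /ʕ/
Labiodental: only /f/ (voiceless); no voiced partner.
So /f/ is the unpaired segment.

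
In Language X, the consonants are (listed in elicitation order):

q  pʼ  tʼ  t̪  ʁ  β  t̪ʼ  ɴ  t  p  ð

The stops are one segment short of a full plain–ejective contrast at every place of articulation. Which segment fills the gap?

/qʼ/

Plain: /p/ (bilabial), /t̪/ (dental), /t/ (alveolar), /q/ (uvular).
Ejective: /pʼ/ (bilabial), /t̪ʼ/ (dental), /tʼ/ (alveolar).
The uvular row has no ejective member, so the gap is the ejective uvular stop /qʼ/.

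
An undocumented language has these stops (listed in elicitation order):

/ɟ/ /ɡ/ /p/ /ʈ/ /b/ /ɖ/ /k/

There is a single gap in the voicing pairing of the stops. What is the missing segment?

/c/

Voiceless: /p/ (bilabial), /ʈ/ (retroflex), /k/ (velar).
Voiced: /b/ (bilabial), /ɖ/ (retroflex), /ɟ/ (palatal), /ɡ/ (velar).
The palatal row has no voiceless member, so the gap is the voiceless palatal stop /c/.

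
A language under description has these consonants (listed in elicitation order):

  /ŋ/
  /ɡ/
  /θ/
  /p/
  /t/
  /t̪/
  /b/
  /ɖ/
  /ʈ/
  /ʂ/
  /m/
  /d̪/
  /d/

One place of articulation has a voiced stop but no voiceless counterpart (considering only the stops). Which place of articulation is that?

place of articulation  voiceless  voiced  
bilabial          p         b       
dental            t̪        d̪      
alveolar          t         d       
retroflex         ʈ         ɖ       
velar             —         ɡ       
Every place of articulation has a voiceless member except velar, where /k/ would be expected.

velar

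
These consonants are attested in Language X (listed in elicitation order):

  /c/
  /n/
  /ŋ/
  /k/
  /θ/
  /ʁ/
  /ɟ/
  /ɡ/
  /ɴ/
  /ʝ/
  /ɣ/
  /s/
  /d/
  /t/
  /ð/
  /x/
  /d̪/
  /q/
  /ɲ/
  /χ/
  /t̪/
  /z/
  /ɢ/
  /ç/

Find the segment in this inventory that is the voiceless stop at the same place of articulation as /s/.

/t/

/s/ is a voiceless alveolar fricative.
The voiceless stop at the same place is a voiceless alveolar stop — in this inventory, /t/.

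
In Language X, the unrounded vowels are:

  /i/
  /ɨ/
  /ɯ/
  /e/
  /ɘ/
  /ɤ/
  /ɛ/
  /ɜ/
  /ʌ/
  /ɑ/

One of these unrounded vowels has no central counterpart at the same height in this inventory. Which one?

High: /i/ ~ /ɨ/ ~ /ɯ/
High-mid: /e/ ~ /ɘ/ ~ /ɤ/
Low-mid: /ɛ/ ~ /ɜ/ ~ /ʌ/
Low: only /ɑ/ (back); no central partner.
So /ɑ/ is the unpaired segment.

/ɑ/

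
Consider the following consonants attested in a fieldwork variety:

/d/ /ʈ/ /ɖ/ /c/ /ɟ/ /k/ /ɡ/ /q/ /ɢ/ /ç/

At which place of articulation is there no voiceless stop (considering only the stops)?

alveolar

place of articulation  voiceless  voiced  
alveolar          —         d       
retroflex         ʈ         ɖ       
palatal           c         ɟ       
velar             k         ɡ       
uvular            q         ɢ       
Every place of articulation has a voiceless member except alveolar, where /t/ would be expected.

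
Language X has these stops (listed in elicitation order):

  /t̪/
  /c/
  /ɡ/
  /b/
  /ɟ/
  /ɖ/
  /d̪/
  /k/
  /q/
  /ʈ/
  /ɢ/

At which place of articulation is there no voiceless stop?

bilabial

bilabial: voiceless —, voiced /b/.
dental: voiceless /t̪/, voiced /d̪/.
retroflex: voiceless /ʈ/, voiced /ɖ/.
palatal: voiceless /c/, voiced /ɟ/.
velar: voiceless /k/, voiced /ɡ/.
uvular: voiceless /q/, voiced /ɢ/.
Every place of articulation has a voiceless member except bilabial, where /p/ would be expected.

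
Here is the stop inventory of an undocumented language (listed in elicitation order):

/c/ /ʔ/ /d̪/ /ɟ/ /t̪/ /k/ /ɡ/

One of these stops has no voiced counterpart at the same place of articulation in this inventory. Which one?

/ʔ/

Dental: /t̪/ ~ /d̪/
Palatal: /c/ ~ /ɟ/
Velar: /k/ ~ /ɡ/
Glottal: only /ʔ/ (voiceless); no voiced partner.
So /ʔ/ is the unpaired segment.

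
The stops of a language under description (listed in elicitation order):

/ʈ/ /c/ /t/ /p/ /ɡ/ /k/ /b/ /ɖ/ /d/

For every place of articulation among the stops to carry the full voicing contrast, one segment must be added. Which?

/ɟ/

Voiceless: /p/ (bilabial), /t/ (alveolar), /ʈ/ (retroflex), /c/ (palatal), /k/ (velar).
Voiced: /b/ (bilabial), /d/ (alveolar), /ɖ/ (retroflex), /ɡ/ (velar).
The palatal row has no voiced member, so the gap is the voiced palatal stop /ɟ/.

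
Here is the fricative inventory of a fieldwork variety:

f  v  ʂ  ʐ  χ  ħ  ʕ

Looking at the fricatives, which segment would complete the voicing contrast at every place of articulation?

/ʁ/

labiodental: voiceless /f/, voiced /v/.
retroflex: voiceless /ʂ/, voiced /ʐ/.
uvular: voiceless /χ/, voiced —.
pharyngeal: voiceless /ħ/, voiced /ʕ/.
The uvular row has no voiced member, so the gap is the voiced uvular fricative /ʁ/.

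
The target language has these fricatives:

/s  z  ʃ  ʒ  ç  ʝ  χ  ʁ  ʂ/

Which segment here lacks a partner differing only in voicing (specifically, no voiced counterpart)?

/ʂ/

Alveolar: /s/ ~ /z/
Postalveolar: /ʃ/ ~ /ʒ/
Palatal: /ç/ ~ /ʝ/
Uvular: /χ/ ~ /ʁ/
Retroflex: only /ʂ/ (voiceless); no voiced partner.
So /ʂ/ is the unpaired segment.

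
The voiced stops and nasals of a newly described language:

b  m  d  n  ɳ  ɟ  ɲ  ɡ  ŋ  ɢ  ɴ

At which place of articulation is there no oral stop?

retroflex

bilabial: oral stop /b/, nasal /m/.
alveolar: oral stop /d/, nasal /n/.
retroflex: oral stop —, nasal /ɳ/.
palatal: oral stop /ɟ/, nasal /ɲ/.
velar: oral stop /ɡ/, nasal /ŋ/.
uvular: oral stop /ɢ/, nasal /ɴ/.
Every place of articulation has an oral stop member except retroflex, where /ɖ/ would be expected.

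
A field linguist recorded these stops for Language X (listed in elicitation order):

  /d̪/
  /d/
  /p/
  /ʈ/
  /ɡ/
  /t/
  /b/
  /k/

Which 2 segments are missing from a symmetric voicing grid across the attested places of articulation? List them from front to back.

/t̪/, /ɖ/

Voiceless: /p/ (bilabial), /t/ (alveolar), /ʈ/ (retroflex), /k/ (velar).
Voiced: /b/ (bilabial), /d̪/ (dental), /d/ (alveolar), /ɡ/ (velar).
Gaps, from front to back: dental lacks voiceless (/t̪/); retroflex lacks voiced (/ɖ/).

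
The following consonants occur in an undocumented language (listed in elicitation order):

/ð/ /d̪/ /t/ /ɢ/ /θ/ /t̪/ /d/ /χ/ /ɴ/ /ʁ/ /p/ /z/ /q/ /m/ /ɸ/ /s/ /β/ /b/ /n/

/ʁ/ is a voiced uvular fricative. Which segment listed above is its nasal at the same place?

/ɴ/

The nasal at the same place is an uvular nasal — in this inventory, /ɴ/.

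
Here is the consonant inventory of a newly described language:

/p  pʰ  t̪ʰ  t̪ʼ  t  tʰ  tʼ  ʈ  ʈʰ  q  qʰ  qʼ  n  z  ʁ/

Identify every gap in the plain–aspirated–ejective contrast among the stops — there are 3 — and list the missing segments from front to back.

bilabial: plain /p/, aspirated /pʰ/, ejective —.
dental: plain —, aspirated /t̪ʰ/, ejective /t̪ʼ/.
alveolar: plain /t/, aspirated /tʰ/, ejective /tʼ/.
retroflex: plain /ʈ/, aspirated /ʈʰ/, ejective —.
uvular: plain /q/, aspirated /qʰ/, ejective /qʼ/.
Gaps, from front to back: bilabial lacks ejective (/pʼ/); dental lacks plain (/t̪/); retroflex lacks ejective (/ʈʼ/).

/pʼ/, /t̪/, /ʈʼ/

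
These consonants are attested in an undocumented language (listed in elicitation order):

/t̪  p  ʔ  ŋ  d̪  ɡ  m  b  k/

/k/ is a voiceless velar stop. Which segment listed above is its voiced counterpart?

The voiced counterpart is a voiced velar stop — in this inventory, /ɡ/.

/ɡ/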